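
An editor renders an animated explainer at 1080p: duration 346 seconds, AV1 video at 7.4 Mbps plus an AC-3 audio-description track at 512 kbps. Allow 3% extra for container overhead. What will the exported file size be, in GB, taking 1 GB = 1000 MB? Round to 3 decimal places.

0.352 GB

Audio: 512 kbps = 0.512 Mbps.
Total bitrate: 7.4 + 0.512 = 7.912 Mbps.
Stream data: 7.912 Mbps × 346 s = 2737.6 Mb.
With 3% container overhead: ×1.03.
2,820 Mb ÷ 8 = 352.5 MB → 0.3525 GB.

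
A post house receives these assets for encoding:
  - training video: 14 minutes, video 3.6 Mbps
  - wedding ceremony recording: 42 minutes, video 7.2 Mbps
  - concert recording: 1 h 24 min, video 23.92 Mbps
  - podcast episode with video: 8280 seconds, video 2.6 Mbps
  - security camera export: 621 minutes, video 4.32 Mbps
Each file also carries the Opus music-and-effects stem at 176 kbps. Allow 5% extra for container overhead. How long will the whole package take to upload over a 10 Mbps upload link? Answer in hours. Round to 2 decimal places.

9.73 hours

Audio: 176 kbps = 0.176 Mbps.
training video: 3.776 Mbps × 840 s × 1.05 = 3330.4 Mb
wedding ceremony recording: 7.376 Mbps × 2520 s × 1.05 = 19516.9 Mb
concert recording: 24.096 Mbps × 5040 s × 1.05 = 127516.0 Mb
podcast episode with video: 2.776 Mbps × 8280 s × 1.05 = 24134.5 Mb
security camera export: 4.496 Mbps × 37260 s × 1.05 = 175897.0 Mb
Total: 350394.9 Mb = 43799.4 MB.
At 10 Mbps: 350394.9 / 10 = 35039 s ≈ 9.73 hours.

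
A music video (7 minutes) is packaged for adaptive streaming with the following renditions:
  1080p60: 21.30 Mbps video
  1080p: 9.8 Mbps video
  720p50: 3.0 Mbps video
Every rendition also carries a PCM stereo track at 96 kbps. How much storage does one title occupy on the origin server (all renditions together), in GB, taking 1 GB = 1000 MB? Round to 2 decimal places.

1.81 GB

7 min = 420 s
Audio: 96 kbps = 0.096 Mbps.
Sum of rendition bitrates: (21.30+0.096) + (9.8+0.096) + (3.0+0.096) = 34.388 Mbps.
× 420 s = 14,443 Mb = 1,805 MB = 1.805 GB.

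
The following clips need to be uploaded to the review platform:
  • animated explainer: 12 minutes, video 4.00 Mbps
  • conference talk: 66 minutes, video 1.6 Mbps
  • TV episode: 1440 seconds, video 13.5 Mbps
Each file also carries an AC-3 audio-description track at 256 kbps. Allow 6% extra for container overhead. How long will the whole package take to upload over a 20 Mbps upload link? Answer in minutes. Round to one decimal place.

Audio: 256 kbps = 0.256 Mbps.
animated explainer: 4.256 Mbps × 720 s × 1.06 = 3248.2 Mb
conference talk: 1.856 Mbps × 3960 s × 1.06 = 7790.7 Mb
TV episode: 13.756 Mbps × 1440 s × 1.06 = 20997.2 Mb
Total: 32036.1 Mb = 4004.5 MB.
At 20 Mbps: 32036.1 / 20 = 1602 s ≈ 26.7 minutes.

26.7 minutes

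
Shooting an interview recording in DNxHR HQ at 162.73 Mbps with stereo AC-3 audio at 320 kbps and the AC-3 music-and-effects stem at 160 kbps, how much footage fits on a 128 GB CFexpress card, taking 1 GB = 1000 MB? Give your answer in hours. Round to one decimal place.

1.7 hours

Audio total: 320 + 160 = 480 kbps = 0.480 Mbps.
Total bitrate: 162.73 + 0.480 = 163.210 Mbps.
Capacity: 128 GB = 1,024,000 Mb.
Recording time: 1,024,000 / 163.210 = 6,274 s ≈ 1.74 hours.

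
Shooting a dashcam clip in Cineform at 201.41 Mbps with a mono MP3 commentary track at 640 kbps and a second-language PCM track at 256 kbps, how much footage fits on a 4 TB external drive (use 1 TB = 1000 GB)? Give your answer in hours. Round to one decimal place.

Audio total: 640 + 256 = 896 kbps = 0.896 Mbps.
Total bitrate: 201.41 + 0.896 = 202.306 Mbps.
Capacity: 4 TB = 32,000,000 Mb.
Recording time: 32,000,000 / 202.306 = 158,176 s ≈ 43.9 hours.

43.9 hours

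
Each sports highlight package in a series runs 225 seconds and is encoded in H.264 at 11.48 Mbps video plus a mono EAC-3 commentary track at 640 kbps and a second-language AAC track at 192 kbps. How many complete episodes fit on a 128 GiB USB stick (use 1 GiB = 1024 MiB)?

Audio total: 640 + 192 = 832 kbps = 0.832 Mbps.
Total bitrate: 12.312 Mbps.
Per item: 12.312 Mbps × 225 s = 2,770 Mb = 346.3 MB.
Capacity: 128 GiB = 1,099,512 Mb; 396.91 items → 396 complete.

396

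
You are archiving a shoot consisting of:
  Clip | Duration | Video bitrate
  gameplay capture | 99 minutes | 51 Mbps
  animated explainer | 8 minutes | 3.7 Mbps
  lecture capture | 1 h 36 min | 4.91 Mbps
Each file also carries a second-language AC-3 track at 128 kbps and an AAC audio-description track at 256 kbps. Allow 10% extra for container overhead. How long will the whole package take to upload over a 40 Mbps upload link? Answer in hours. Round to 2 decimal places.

Audio total: 128 + 256 = 384 kbps = 0.384 Mbps.
gameplay capture: 51.384 Mbps × 5940 s × 1.10 = 335743.1 Mb
animated explainer: 4.084 Mbps × 480 s × 1.10 = 2156.4 Mb
lecture capture: 5.294 Mbps × 5760 s × 1.10 = 33542.8 Mb
Total: 371442.2 Mb = 46430.3 MB.
At 40 Mbps: 371442.2 / 40 = 9286 s ≈ 2.58 hours.

2.58 hours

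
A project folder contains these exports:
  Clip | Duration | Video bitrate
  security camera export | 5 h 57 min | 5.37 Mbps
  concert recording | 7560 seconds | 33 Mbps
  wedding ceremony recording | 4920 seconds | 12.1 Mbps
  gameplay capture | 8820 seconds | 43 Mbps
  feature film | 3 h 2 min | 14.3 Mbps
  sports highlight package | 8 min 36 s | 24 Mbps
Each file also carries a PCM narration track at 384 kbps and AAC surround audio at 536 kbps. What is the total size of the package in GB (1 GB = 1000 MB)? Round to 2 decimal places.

127.71 GB

Audio total: 384 + 536 = 920 kbps = 0.920 Mbps.
security camera export: 6.290 Mbps × 21420 s = 134731.8 Mb
concert recording: 33.920 Mbps × 7560 s = 256435.2 Mb
wedding ceremony recording: 13.020 Mbps × 4920 s = 64058.4 Mb
gameplay capture: 43.920 Mbps × 8820 s = 387374.4 Mb
feature film: 15.220 Mbps × 10920 s = 166202.4 Mb
sports highlight package: 24.920 Mbps × 516 s = 12858.7 Mb
Total: 1021660.9 Mb = 127707.6 MB.
= 127.7 GB.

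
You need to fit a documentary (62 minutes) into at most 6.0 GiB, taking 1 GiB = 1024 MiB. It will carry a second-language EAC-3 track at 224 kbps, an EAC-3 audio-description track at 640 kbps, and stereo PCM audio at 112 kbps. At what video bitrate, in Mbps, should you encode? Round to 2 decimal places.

12.88 Mbps

Budget: 6.0 GiB = 51539.6 Mb.
62 min = 3720 s
Total bitrate budget: 51539.6 Mb / 3720 s = 13.855 Mbps.
Audio total: 224 + 640 + 112 = 976 kbps = 0.976 Mbps.
Video: 13.855 − 0.976 = 12.879 Mbps.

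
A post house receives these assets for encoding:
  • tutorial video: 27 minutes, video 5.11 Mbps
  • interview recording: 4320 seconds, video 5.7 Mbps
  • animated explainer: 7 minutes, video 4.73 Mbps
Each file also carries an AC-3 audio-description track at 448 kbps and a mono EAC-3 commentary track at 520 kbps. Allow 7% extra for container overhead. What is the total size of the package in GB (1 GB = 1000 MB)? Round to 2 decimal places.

Audio total: 448 + 520 = 968 kbps = 0.968 Mbps.
tutorial video: 6.078 Mbps × 1620 s × 1.07 = 10535.6 Mb
interview recording: 6.668 Mbps × 4320 s × 1.07 = 30822.2 Mb
animated explainer: 5.698 Mbps × 420 s × 1.07 = 2560.7 Mb
Total: 43918.4 Mb = 5489.8 MB.
= 5.490 GB.

5.49 GB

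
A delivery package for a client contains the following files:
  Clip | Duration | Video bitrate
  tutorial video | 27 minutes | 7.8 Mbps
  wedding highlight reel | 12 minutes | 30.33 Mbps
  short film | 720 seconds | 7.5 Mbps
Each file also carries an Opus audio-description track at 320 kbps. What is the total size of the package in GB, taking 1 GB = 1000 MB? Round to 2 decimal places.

5.11 GB

Audio: 320 kbps = 0.320 Mbps.
tutorial video: 8.120 Mbps × 1620 s = 13154.4 Mb
wedding highlight reel: 30.650 Mbps × 720 s = 22068.0 Mb
short film: 7.820 Mbps × 720 s = 5630.4 Mb
Total: 40852.8 Mb = 5106.6 MB.
= 5.107 GB.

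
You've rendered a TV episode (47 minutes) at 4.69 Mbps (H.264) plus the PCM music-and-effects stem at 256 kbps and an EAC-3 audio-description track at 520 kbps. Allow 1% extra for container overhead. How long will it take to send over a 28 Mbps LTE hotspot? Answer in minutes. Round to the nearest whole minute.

47 min = 2820 s
Audio total: 256 + 520 = 776 kbps = 0.776 Mbps.
Total bitrate: 5.466 Mbps.
File: 5.466 Mbps × 2820 s = 15414.1 Mb.
With 1% container overhead: ×1.01. → 15568.3 Mb.
At 28 Mbps: 15568.3 / 28 = 556.0 s ≈ 9.27 minutes.

9 minutes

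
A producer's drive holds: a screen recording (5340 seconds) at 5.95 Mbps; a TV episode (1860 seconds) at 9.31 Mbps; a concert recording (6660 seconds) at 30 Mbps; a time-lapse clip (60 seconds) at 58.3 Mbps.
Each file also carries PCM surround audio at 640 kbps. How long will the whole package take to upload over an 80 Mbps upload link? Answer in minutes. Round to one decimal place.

54.4 minutes

Audio: 640 kbps = 0.640 Mbps.
screen recording: 6.590 Mbps × 5340 s = 35190.6 Mb
TV episode: 9.950 Mbps × 1860 s = 18507.0 Mb
concert recording: 30.640 Mbps × 6660 s = 204062.4 Mb
time-lapse clip: 58.940 Mbps × 60 s = 3536.4 Mb
Total: 261296.4 Mb = 32662.0 MB.
At 80 Mbps: 261296.4 / 80 = 3266 s ≈ 54.4 minutes.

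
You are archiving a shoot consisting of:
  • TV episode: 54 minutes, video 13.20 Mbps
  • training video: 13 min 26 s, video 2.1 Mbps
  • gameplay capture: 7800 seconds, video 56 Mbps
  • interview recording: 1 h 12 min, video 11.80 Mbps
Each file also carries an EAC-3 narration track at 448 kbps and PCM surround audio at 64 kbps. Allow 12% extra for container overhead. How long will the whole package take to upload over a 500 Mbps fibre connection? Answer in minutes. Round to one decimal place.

Audio total: 448 + 64 = 512 kbps = 0.512 Mbps.
TV episode: 13.712 Mbps × 3240 s × 1.12 = 49758.1 Mb
training video: 2.612 Mbps × 806 s × 1.12 = 2357.9 Mb
gameplay capture: 56.512 Mbps × 7800 s × 1.12 = 493688.8 Mb
interview recording: 12.312 Mbps × 4320 s × 1.12 = 59570.4 Mb
Total: 605375.2 Mb = 75671.9 MB.
At 500 Mbps: 605375.2 / 500 = 1211 s ≈ 20.2 minutes.

20.2 minutes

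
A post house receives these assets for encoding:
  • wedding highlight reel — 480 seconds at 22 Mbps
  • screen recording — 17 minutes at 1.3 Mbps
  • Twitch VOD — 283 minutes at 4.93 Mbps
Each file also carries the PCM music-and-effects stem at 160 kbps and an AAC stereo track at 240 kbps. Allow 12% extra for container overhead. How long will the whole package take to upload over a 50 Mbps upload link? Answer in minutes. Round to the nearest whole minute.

Audio total: 160 + 240 = 400 kbps = 0.400 Mbps.
wedding highlight reel: 22.400 Mbps × 480 s × 1.12 = 12042.2 Mb
screen recording: 1.700 Mbps × 1020 s × 1.12 = 1942.1 Mb
Twitch VOD: 5.330 Mbps × 16980 s × 1.12 = 101363.8 Mb
Total: 115348.1 Mb = 14418.5 MB.
At 50 Mbps: 115348.1 / 50 = 2307 s ≈ 38.4 minutes.

38 minutes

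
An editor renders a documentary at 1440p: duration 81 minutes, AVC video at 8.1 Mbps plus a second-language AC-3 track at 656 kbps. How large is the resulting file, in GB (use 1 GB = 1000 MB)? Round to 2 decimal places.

5.32 GB

81 min = 4860 s
Audio: 656 kbps = 0.656 Mbps.
Total bitrate: 8.1 + 0.656 = 8.756 Mbps.
Stream data: 8.756 Mbps × 4860 s = 42554.2 Mb.
42,554 Mb ÷ 8 = 5,319 MB → 5.319 GB.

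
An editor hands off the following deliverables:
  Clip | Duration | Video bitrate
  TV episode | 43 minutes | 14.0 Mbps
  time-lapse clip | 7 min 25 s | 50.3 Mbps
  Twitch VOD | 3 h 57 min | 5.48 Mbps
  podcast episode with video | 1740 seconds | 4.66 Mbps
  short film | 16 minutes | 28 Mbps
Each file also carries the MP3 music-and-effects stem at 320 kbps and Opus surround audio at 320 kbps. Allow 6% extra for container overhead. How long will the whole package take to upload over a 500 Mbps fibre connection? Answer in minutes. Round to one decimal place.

6.5 minutes

Audio total: 320 + 320 = 640 kbps = 0.640 Mbps.
TV episode: 14.640 Mbps × 2580 s × 1.06 = 40037.5 Mb
time-lapse clip: 50.940 Mbps × 445 s × 1.06 = 24028.4 Mb
Twitch VOD: 6.120 Mbps × 14220 s × 1.06 = 92248.0 Mb
podcast episode with video: 5.300 Mbps × 1740 s × 1.06 = 9775.3 Mb
short film: 28.640 Mbps × 960 s × 1.06 = 29144.1 Mb
Total: 195233.2 Mb = 24404.2 MB.
At 500 Mbps: 195233.2 / 500 = 390 s ≈ 6.51 minutes.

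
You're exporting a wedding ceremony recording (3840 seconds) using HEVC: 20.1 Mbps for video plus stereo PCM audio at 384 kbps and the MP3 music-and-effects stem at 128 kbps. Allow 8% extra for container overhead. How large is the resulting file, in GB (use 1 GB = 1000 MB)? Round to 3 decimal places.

10.685 GB

Audio total: 384 + 128 = 512 kbps = 0.512 Mbps.
Total bitrate: 20.1 + 0.512 = 20.612 Mbps.
Stream data: 20.612 Mbps × 3840 s = 79150.1 Mb.
With 8% container overhead: ×1.08.
85,482 Mb ÷ 8 = 10,685 MB → 10.69 GB.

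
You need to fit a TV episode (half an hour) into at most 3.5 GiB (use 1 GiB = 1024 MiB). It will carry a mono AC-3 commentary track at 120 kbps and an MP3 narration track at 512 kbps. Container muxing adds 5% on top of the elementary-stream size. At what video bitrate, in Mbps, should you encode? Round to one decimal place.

Budget: 3.5 GiB = 30064.8 Mb.
Stream payload after overhead: 30064.8 / 1.05 = 28633.1 Mb.
30 min = 1800 s
Total bitrate budget: 28633.1 Mb / 1800 s = 15.907 Mbps.
Audio total: 120 + 512 = 632 kbps = 0.632 Mbps.
Video: 15.907 − 0.632 = 15.275 Mbps.

15.3 Mbps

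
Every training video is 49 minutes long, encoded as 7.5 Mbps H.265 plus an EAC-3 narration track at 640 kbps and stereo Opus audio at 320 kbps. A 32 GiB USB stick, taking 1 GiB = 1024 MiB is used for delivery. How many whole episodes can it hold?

49 min = 2940 s
Audio total: 640 + 320 = 960 kbps = 0.960 Mbps.
Total bitrate: 8.460 Mbps.
Per item: 8.460 Mbps × 2940 s = 24,872 Mb = 3,109 MB.
Capacity: 32 GiB = 274,878 Mb; 11.05 items → 11 complete.

11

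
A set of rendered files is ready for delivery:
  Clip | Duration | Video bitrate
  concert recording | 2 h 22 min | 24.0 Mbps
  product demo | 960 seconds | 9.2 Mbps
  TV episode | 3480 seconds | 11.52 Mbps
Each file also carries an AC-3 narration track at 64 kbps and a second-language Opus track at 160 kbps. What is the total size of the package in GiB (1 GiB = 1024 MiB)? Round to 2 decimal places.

29.84 GiB

Audio total: 64 + 160 = 224 kbps = 0.224 Mbps.
concert recording: 24.224 Mbps × 8520 s = 206388.5 Mb
product demo: 9.424 Mbps × 960 s = 9047.0 Mb
TV episode: 11.744 Mbps × 3480 s = 40869.1 Mb
Total: 256304.6 Mb = 32038.1 MB.
= 29.84 GiB.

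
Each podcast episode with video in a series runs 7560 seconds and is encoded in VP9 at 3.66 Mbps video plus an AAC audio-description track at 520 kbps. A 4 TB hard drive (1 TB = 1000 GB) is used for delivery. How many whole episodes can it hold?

Audio: 520 kbps = 0.520 Mbps.
Total bitrate: 4.180 Mbps.
Per item: 4.180 Mbps × 7560 s = 31,601 Mb = 3,950 MB.
Capacity: 4 TB = 32,000,000 Mb; 1012.63 items → 1012 complete.

1012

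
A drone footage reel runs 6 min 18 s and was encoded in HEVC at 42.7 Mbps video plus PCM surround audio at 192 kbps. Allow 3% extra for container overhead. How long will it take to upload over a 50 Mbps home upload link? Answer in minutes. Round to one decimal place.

5.6 minutes

6 min 18 s = 378 s
Audio: 192 kbps = 0.192 Mbps.
Total bitrate: 42.892 Mbps.
File: 42.892 Mbps × 378 s = 16213.2 Mb.
With 3% container overhead: ×1.03. → 16699.6 Mb.
At 50 Mbps: 16699.6 / 50 = 334.0 s ≈ 5.57 minutes.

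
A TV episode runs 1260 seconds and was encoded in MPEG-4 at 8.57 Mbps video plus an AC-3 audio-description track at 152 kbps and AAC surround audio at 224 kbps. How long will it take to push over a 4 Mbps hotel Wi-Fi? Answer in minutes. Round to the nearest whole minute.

47 minutes

Audio total: 152 + 224 = 376 kbps = 0.376 Mbps.
Total bitrate: 8.946 Mbps.
File: 8.946 Mbps × 1260 s = 11272.0 Mb.
At 4 Mbps: 11272.0 / 4 = 2818.0 s ≈ 47 minutes.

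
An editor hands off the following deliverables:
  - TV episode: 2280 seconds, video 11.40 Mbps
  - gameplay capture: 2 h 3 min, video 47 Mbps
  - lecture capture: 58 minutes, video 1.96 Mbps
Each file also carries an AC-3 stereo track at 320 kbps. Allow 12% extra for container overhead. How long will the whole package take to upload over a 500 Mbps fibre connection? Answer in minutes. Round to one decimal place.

14.3 minutes

Audio: 320 kbps = 0.320 Mbps.
TV episode: 11.720 Mbps × 2280 s × 1.12 = 29928.2 Mb
gameplay capture: 47.320 Mbps × 7380 s × 1.12 = 391128.2 Mb
lecture capture: 2.280 Mbps × 3480 s × 1.12 = 8886.5 Mb
Total: 429942.9 Mb = 53742.9 MB.
At 500 Mbps: 429942.9 / 500 = 860 s ≈ 14.3 minutes.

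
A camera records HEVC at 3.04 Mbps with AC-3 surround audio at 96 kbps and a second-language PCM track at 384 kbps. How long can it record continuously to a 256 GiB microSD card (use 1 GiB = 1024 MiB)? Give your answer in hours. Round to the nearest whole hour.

174 hours

Audio total: 96 + 384 = 480 kbps = 0.480 Mbps.
Total bitrate: 3.04 + 0.480 = 3.520 Mbps.
Capacity: 256 GiB = 2,199,023 Mb.
Recording time: 2,199,023 / 3.520 = 624,723 s ≈ 174 hours.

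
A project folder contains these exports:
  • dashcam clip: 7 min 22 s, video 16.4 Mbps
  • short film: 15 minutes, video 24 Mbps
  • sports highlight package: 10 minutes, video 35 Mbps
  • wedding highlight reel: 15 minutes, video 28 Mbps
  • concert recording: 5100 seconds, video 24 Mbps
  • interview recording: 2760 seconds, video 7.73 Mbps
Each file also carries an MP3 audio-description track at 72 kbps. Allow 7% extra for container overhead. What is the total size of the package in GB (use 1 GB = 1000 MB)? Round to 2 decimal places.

29.37 GB

Audio: 72 kbps = 0.072 Mbps.
dashcam clip: 16.472 Mbps × 442 s × 1.07 = 7790.3 Mb
short film: 24.072 Mbps × 900 s × 1.07 = 23181.3 Mb
sports highlight package: 35.072 Mbps × 600 s × 1.07 = 22516.2 Mb
wedding highlight reel: 28.072 Mbps × 900 s × 1.07 = 27033.3 Mb
concert recording: 24.072 Mbps × 5100 s × 1.07 = 131360.9 Mb
interview recording: 7.802 Mbps × 2760 s × 1.07 = 23040.9 Mb
Total: 234922.9 Mb = 29365.4 MB.
= 29.37 GB.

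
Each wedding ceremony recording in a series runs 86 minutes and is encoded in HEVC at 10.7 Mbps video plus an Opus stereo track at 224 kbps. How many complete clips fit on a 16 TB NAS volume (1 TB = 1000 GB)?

86 min = 5160 s
Audio: 224 kbps = 0.224 Mbps.
Total bitrate: 10.924 Mbps.
Per item: 10.924 Mbps × 5160 s = 56,368 Mb = 7,046 MB.
Capacity: 16 TB = 128,000,000 Mb; 2270.80 items → 2270 complete.

2270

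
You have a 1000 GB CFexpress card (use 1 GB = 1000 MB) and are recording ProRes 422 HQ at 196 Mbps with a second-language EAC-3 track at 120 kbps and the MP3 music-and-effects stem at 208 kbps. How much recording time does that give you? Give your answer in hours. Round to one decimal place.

Audio total: 120 + 208 = 328 kbps = 0.328 Mbps.
Total bitrate: 196 + 0.328 = 196.328 Mbps.
Capacity: 1000 GB = 8,000,000 Mb.
Recording time: 8,000,000 / 196.328 = 40,748 s ≈ 11.3 hours.

11.3 hours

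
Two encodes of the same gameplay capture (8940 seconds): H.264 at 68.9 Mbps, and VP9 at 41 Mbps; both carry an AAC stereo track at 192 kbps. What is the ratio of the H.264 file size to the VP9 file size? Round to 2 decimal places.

Audio: 192 kbps = 0.192 Mbps.
H.264: 69.092 Mbps × 8940 s = 617682.5 Mb = 77.210 GB.
VP9: 41.192 Mbps × 8940 s = 368256.5 Mb = 46.032 GB.
Ratio: 77.210 / 46.032 = 1.677.

1.68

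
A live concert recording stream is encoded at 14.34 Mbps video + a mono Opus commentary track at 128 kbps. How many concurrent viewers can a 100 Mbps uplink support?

6

Audio: 128 kbps = 0.128 Mbps.
Per-viewer media rate: 14.468 Mbps.
100 Mbps = 100.0 Mbps; 100.0 / 14.468 = 6.91 → 6 viewers.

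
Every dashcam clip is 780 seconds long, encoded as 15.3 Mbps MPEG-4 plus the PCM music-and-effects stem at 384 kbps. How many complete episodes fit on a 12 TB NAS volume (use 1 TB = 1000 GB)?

Audio: 384 kbps = 0.384 Mbps.
Total bitrate: 15.684 Mbps.
Per item: 15.684 Mbps × 780 s = 12,234 Mb = 1,529 MB.
Capacity: 12 TB = 96,000,000 Mb; 7847.29 items → 7847 complete.

7847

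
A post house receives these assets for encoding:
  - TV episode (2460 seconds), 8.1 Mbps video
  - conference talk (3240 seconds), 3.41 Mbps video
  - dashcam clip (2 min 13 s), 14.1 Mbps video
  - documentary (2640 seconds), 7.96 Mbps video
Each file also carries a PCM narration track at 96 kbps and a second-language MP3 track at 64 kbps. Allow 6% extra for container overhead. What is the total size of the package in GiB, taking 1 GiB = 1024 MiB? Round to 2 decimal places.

Audio total: 96 + 64 = 160 kbps = 0.160 Mbps.
TV episode: 8.260 Mbps × 2460 s × 1.06 = 21538.8 Mb
conference talk: 3.570 Mbps × 3240 s × 1.06 = 12260.8 Mb
dashcam clip: 14.260 Mbps × 133 s × 1.06 = 2010.4 Mb
documentary: 8.120 Mbps × 2640 s × 1.06 = 22723.0 Mb
Total: 58533.0 Mb = 7316.6 MB.
= 6.814 GiB.

6.81 GiB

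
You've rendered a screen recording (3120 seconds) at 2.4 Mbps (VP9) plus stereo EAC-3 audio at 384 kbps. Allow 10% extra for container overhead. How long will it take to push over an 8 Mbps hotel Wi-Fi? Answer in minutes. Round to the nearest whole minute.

20 minutes

Audio: 384 kbps = 0.384 Mbps.
Total bitrate: 2.784 Mbps.
File: 2.784 Mbps × 3120 s = 8686.1 Mb.
With 10% container overhead: ×1.10. → 9554.7 Mb.
At 8 Mbps: 9554.7 / 8 = 1194.3 s ≈ 19.9 minutes.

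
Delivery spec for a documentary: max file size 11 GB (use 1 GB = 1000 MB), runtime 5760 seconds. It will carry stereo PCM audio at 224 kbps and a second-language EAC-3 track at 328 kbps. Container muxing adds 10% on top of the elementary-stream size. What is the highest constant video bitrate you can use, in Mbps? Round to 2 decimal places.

Budget: 11 GB = 88000.0 Mb.
Stream payload after overhead: 88000.0 / 1.10 = 80000.0 Mb.
Total bitrate budget: 80000.0 Mb / 5760 s = 13.889 Mbps.
Audio total: 224 + 328 = 552 kbps = 0.552 Mbps.
Video: 13.889 − 0.552 = 13.337 Mbps.

13.34 Mbps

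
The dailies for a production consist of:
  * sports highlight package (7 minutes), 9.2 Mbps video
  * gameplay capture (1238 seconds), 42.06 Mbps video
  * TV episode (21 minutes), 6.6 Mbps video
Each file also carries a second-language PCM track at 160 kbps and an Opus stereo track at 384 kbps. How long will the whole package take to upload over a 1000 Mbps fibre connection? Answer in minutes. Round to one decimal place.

Audio total: 160 + 384 = 544 kbps = 0.544 Mbps.
sports highlight package: 9.744 Mbps × 420 s = 4092.5 Mb
gameplay capture: 42.604 Mbps × 1238 s = 52743.8 Mb
TV episode: 7.144 Mbps × 1260 s = 9001.4 Mb
Total: 65837.7 Mb = 8229.7 MB.
At 1000 Mbps: 65837.7 / 1000 = 66 s ≈ 1.1 minutes.

1.1 minutes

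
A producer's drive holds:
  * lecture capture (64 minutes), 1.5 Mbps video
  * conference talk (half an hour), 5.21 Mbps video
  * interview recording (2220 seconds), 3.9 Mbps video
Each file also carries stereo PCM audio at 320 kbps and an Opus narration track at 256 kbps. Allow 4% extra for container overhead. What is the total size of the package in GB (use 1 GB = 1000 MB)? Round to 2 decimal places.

Audio total: 320 + 256 = 576 kbps = 0.576 Mbps.
lecture capture: 2.076 Mbps × 3840 s × 1.04 = 8290.7 Mb
conference talk: 5.786 Mbps × 1800 s × 1.04 = 10831.4 Mb
interview recording: 4.476 Mbps × 2220 s × 1.04 = 10334.2 Mb
Total: 29456.3 Mb = 3682.0 MB.
= 3.682 GB.

3.68 GB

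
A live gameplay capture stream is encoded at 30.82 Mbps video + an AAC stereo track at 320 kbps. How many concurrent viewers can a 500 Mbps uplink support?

16

Audio: 320 kbps = 0.320 Mbps.
Per-viewer media rate: 31.140 Mbps.
500 Mbps = 500.0 Mbps; 500.0 / 31.140 = 16.06 → 16 viewers.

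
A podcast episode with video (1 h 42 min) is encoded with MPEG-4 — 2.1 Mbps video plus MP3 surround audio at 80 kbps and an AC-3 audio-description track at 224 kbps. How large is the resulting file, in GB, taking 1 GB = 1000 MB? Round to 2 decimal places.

1.84 GB

1 h 42 min = 102 min = 6120 s
Audio total: 80 + 224 = 304 kbps = 0.304 Mbps.
Total bitrate: 2.1 + 0.304 = 2.404 Mbps.
Stream data: 2.404 Mbps × 6120 s = 14712.5 Mb.
14,712 Mb ÷ 8 = 1,839 MB → 1.839 GB.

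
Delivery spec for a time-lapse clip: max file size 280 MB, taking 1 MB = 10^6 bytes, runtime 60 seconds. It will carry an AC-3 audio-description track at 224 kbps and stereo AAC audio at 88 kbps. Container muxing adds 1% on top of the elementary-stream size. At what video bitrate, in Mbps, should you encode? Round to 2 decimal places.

36.65 Mbps

Budget: 280 MB = 2240.0 Mb.
Stream payload after overhead: 2240.0 / 1.01 = 2217.8 Mb.
Total bitrate budget: 2217.8 Mb / 60 s = 36.964 Mbps.
Audio total: 224 + 88 = 312 kbps = 0.312 Mbps.
Video: 36.964 − 0.312 = 36.652 Mbps.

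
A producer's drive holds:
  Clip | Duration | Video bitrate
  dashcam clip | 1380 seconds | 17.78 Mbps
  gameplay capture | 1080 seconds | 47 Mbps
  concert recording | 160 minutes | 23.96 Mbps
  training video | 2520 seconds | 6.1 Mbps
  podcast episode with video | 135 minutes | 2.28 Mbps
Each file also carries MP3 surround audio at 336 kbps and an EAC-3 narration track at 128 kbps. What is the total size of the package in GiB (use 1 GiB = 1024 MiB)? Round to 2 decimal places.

40.71 GiB

Audio total: 336 + 128 = 464 kbps = 0.464 Mbps.
dashcam clip: 18.244 Mbps × 1380 s = 25176.7 Mb
gameplay capture: 47.464 Mbps × 1080 s = 51261.1 Mb
concert recording: 24.424 Mbps × 9600 s = 234470.4 Mb
training video: 6.564 Mbps × 2520 s = 16541.3 Mb
podcast episode with video: 2.744 Mbps × 8100 s = 22226.4 Mb
Total: 349675.9 Mb = 43709.5 MB.
= 40.71 GiB.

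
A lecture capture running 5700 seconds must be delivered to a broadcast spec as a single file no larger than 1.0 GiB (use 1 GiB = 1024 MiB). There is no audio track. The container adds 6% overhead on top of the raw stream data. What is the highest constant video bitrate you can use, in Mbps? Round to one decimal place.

Budget: 1.0 GiB = 8589.9 Mb.
Stream payload after overhead: 8589.9 / 1.06 = 8103.7 Mb.
Total bitrate budget: 8103.7 Mb / 5700 s = 1.422 Mbps.

1.4 Mbps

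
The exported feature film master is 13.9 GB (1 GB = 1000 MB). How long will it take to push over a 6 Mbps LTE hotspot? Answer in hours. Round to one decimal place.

5.1 hours

File: 13.9 GB = 111200.0 Mb.
At 6 Mbps: 111200.0 / 6 = 18533.3 s ≈ 5.15 hours.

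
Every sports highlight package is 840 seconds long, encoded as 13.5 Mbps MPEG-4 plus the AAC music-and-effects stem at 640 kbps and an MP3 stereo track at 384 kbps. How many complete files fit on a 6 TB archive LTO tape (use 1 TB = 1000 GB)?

3934

Audio total: 640 + 384 = 1024 kbps = 1.024 Mbps.
Total bitrate: 14.524 Mbps.
Per item: 14.524 Mbps × 840 s = 12,200 Mb = 1,525 MB.
Capacity: 6 TB = 48,000,000 Mb; 3934.37 items → 3934 complete.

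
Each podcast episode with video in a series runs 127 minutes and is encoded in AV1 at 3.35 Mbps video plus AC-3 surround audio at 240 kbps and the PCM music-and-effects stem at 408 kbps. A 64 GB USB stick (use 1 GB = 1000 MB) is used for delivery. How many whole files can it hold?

16

127 min = 7620 s
Audio total: 240 + 408 = 648 kbps = 0.648 Mbps.
Total bitrate: 3.998 Mbps.
Per item: 3.998 Mbps × 7620 s = 30,465 Mb = 3,808 MB.
Capacity: 64 GB = 512,000 Mb; 16.81 items → 16 complete.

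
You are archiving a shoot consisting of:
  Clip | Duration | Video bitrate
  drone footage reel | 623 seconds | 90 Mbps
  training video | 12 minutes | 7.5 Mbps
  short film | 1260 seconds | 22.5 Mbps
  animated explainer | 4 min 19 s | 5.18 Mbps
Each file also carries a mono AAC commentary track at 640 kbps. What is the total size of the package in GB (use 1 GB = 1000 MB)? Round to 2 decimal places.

11.62 GB

Audio: 640 kbps = 0.640 Mbps.
drone footage reel: 90.640 Mbps × 623 s = 56468.7 Mb
training video: 8.140 Mbps × 720 s = 5860.8 Mb
short film: 23.140 Mbps × 1260 s = 29156.4 Mb
animated explainer: 5.820 Mbps × 259 s = 1507.4 Mb
Total: 92993.3 Mb = 11624.2 MB.
= 11.62 GB.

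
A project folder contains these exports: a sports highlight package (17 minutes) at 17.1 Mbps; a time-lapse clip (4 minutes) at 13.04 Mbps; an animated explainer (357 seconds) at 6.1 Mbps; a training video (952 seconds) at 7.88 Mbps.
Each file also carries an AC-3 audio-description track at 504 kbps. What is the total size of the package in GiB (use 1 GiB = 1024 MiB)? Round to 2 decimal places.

Audio: 504 kbps = 0.504 Mbps.
sports highlight package: 17.604 Mbps × 1020 s = 17956.1 Mb
time-lapse clip: 13.544 Mbps × 240 s = 3250.6 Mb
animated explainer: 6.604 Mbps × 357 s = 2357.6 Mb
training video: 8.384 Mbps × 952 s = 7981.6 Mb
Total: 31545.8 Mb = 3943.2 MB.
= 3.672 GiB.

3.67 GiB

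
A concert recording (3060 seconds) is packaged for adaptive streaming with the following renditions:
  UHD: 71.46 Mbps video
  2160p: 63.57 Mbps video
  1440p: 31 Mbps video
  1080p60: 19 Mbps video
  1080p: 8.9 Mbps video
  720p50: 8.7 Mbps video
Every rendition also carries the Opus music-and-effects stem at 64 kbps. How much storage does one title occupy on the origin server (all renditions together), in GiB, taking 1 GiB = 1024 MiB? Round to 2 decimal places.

Audio: 64 kbps = 0.064 Mbps.
Sum of rendition bitrates: (71.46+0.064) + (63.57+0.064) + (31+0.064) + (19+0.064) + (8.9+0.064) + (8.7+0.064) = 203.014 Mbps.
× 3060 s = 621,223 Mb = 77,653 MB = 72.32 GiB.

72.32 GiB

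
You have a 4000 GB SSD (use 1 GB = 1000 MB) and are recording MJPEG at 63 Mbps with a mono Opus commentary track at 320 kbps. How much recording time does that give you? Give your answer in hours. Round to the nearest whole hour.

Audio: 320 kbps = 0.320 Mbps.
Total bitrate: 63 + 0.320 = 63.320 Mbps.
Capacity: 4000 GB = 32,000,000 Mb.
Recording time: 32,000,000 / 63.320 = 505,370 s ≈ 140 hours.

140 hours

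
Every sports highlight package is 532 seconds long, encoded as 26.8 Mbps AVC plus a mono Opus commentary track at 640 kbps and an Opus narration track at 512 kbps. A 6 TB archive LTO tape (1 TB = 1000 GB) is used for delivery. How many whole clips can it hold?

3227

Audio total: 640 + 512 = 1152 kbps = 1.152 Mbps.
Total bitrate: 27.952 Mbps.
Per item: 27.952 Mbps × 532 s = 14,870 Mb = 1,859 MB.
Capacity: 6 TB = 48,000,000 Mb; 3227.88 items → 3227 complete.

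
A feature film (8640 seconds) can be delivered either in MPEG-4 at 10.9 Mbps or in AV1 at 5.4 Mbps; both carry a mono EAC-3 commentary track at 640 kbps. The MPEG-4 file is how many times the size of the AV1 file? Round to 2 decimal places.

1.91

Audio: 640 kbps = 0.640 Mbps.
MPEG-4: 11.540 Mbps × 8640 s = 99705.6 Mb = 12.463 GB.
AV1: 6.040 Mbps × 8640 s = 52185.6 Mb = 6.523 GB.
Ratio: 12.463 / 6.523 = 1.911.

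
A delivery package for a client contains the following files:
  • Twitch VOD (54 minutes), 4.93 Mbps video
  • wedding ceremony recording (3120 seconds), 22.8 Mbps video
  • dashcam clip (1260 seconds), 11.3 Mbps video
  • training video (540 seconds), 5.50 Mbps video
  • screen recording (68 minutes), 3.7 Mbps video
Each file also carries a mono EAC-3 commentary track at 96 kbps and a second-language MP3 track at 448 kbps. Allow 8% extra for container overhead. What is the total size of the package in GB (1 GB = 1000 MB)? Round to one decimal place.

Audio total: 96 + 448 = 544 kbps = 0.544 Mbps.
Twitch VOD: 5.474 Mbps × 3240 s × 1.08 = 19154.6 Mb
wedding ceremony recording: 23.344 Mbps × 3120 s × 1.08 = 78659.9 Mb
dashcam clip: 11.844 Mbps × 1260 s × 1.08 = 16117.3 Mb
training video: 6.044 Mbps × 540 s × 1.08 = 3524.9 Mb
screen recording: 4.244 Mbps × 4080 s × 1.08 = 18700.8 Mb
Total: 136157.5 Mb = 17019.7 MB.
= 17.02 GB.

17.0 GB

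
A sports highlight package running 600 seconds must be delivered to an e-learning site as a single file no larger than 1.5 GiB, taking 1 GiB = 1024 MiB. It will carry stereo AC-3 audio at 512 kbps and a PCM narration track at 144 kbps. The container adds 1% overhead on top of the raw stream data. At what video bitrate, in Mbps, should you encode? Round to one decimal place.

Budget: 1.5 GiB = 12884.9 Mb.
Stream payload after overhead: 12884.9 / 1.01 = 12757.3 Mb.
Total bitrate budget: 12757.3 Mb / 600 s = 21.262 Mbps.
Audio total: 512 + 144 = 656 kbps = 0.656 Mbps.
Video: 21.262 − 0.656 = 20.606 Mbps.

20.6 Mbps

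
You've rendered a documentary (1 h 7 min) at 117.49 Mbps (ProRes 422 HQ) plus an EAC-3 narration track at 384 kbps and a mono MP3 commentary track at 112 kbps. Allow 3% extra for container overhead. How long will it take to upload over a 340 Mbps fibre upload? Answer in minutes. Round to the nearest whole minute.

24 minutes

1 h 7 min = 67 min = 4020 s
Audio total: 384 + 112 = 496 kbps = 0.496 Mbps.
Total bitrate: 117.986 Mbps.
File: 117.986 Mbps × 4020 s = 474303.7 Mb.
With 3% container overhead: ×1.03. → 488532.8 Mb.
At 340 Mbps: 488532.8 / 340 = 1436.9 s ≈ 23.9 minutes.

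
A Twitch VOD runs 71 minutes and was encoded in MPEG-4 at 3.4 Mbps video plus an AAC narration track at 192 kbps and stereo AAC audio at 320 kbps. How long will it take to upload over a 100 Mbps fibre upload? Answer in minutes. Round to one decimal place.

71 min = 4260 s
Audio total: 192 + 320 = 512 kbps = 0.512 Mbps.
Total bitrate: 3.912 Mbps.
File: 3.912 Mbps × 4260 s = 16665.1 Mb.
At 100 Mbps: 16665.1 / 100 = 166.7 s ≈ 2.78 minutes.

2.8 minutes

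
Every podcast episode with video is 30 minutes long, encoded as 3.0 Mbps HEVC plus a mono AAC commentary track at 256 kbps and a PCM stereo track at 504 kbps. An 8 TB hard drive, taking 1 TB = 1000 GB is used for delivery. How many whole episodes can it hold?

30 min = 1800 s
Audio total: 256 + 504 = 760 kbps = 0.760 Mbps.
Total bitrate: 3.760 Mbps.
Per item: 3.760 Mbps × 1800 s = 6,768 Mb = 846.0 MB.
Capacity: 8 TB = 64,000,000 Mb; 9456.26 items → 9456 complete.

9456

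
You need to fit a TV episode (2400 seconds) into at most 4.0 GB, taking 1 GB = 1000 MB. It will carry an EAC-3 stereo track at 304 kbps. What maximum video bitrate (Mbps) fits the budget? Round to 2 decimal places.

Budget: 4.0 GB = 32000.0 Mb.
Total bitrate budget: 32000.0 Mb / 2400 s = 13.333 Mbps.
Audio: 304 kbps = 0.304 Mbps.
Video: 13.333 − 0.304 = 13.029 Mbps.

13.03 Mbps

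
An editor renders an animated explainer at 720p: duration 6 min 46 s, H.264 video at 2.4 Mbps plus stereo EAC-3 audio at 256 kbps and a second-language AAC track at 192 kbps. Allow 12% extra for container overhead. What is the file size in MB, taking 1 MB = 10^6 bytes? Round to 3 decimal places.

161.880 MB

6 min 46 s = 406 s
Audio total: 256 + 192 = 448 kbps = 0.448 Mbps.
Total bitrate: 2.4 + 0.448 = 2.848 Mbps.
Stream data: 2.848 Mbps × 406 s = 1156.3 Mb.
With 12% container overhead: ×1.12.
1,295 Mb ÷ 8 = 161.9 MB → 161.9 MB.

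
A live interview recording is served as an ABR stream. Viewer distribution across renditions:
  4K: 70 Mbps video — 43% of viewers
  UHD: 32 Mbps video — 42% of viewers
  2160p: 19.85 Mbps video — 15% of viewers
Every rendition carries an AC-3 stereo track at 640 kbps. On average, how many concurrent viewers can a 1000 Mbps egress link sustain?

Audio: 640 kbps = 0.640 Mbps.
Average per-viewer bitrate: 0.43×70.640 + 0.42×32.640 + 0.15×20.490 = 47.157 Mbps.
1000 Mbps = 1,000 Mbps; 1,000 / 47.157 = 21.21 → 21.

21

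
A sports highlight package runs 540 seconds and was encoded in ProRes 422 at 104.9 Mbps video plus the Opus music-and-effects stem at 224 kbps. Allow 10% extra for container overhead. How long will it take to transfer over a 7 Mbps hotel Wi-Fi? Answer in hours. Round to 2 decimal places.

2.48 hours

Audio: 224 kbps = 0.224 Mbps.
Total bitrate: 105.124 Mbps.
File: 105.124 Mbps × 540 s = 56767.0 Mb.
With 10% container overhead: ×1.10. → 62443.7 Mb.
At 7 Mbps: 62443.7 / 7 = 8920.5 s ≈ 2.48 hours.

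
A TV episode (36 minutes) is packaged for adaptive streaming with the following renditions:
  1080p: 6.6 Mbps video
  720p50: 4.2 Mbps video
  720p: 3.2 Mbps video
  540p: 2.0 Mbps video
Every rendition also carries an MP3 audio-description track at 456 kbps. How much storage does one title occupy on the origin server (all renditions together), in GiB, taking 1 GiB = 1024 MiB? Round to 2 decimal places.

4.48 GiB

36 min = 2160 s
Audio: 456 kbps = 0.456 Mbps.
Sum of rendition bitrates: (6.6+0.456) + (4.2+0.456) + (3.2+0.456) + (2.0+0.456) = 17.824 Mbps.
× 2160 s = 38,500 Mb = 4,812 MB = 4.482 GiB.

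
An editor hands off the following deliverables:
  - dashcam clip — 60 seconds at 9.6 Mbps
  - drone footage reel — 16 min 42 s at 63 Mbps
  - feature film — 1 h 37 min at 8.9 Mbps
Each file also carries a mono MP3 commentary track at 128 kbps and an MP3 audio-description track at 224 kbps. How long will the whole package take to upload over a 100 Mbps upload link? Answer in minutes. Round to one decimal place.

Audio total: 128 + 224 = 352 kbps = 0.352 Mbps.
dashcam clip: 9.952 Mbps × 60 s = 597.1 Mb
drone footage reel: 63.352 Mbps × 1002 s = 63478.7 Mb
feature film: 9.252 Mbps × 5820 s = 53846.6 Mb
Total: 117922.5 Mb = 14740.3 MB.
At 100 Mbps: 117922.5 / 100 = 1179 s ≈ 19.7 minutes.

19.7 minutes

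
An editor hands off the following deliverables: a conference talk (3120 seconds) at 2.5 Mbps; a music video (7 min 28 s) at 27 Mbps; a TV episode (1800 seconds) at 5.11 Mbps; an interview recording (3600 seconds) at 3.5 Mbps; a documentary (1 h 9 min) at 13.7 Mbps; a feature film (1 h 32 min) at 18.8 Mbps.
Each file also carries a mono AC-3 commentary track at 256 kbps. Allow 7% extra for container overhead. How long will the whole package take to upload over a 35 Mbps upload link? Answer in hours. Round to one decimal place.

1.8 hours

Audio: 256 kbps = 0.256 Mbps.
conference talk: 2.756 Mbps × 3120 s × 1.07 = 9200.6 Mb
music video: 27.256 Mbps × 448 s × 1.07 = 13065.4 Mb
TV episode: 5.366 Mbps × 1800 s × 1.07 = 10334.9 Mb
interview recording: 3.756 Mbps × 3600 s × 1.07 = 14468.1 Mb
documentary: 13.956 Mbps × 4140 s × 1.07 = 61822.3 Mb
feature film: 19.056 Mbps × 5520 s × 1.07 = 112552.4 Mb
Total: 221443.7 Mb = 27680.5 MB.
At 35 Mbps: 221443.7 / 35 = 6327 s ≈ 1.76 hours.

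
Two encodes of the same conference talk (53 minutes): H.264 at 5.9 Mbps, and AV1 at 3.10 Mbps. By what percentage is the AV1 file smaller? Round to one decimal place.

53 min = 3180 s
H.264: 5.900 Mbps × 3180 s = 18762.0 Mb = 2.184 GiB.
AV1: 3.100 Mbps × 3180 s = 9858.0 Mb = 1.148 GiB.
Reduction: (1 − 1.148/2.184) × 100 = 47.46%.

47.5%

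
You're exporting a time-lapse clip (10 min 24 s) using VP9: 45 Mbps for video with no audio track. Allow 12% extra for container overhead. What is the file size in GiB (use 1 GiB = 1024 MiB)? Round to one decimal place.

3.7 GiB

10 min 24 s = 624 s
Total bitrate: 45 Mbps.
Stream data: 45.000 Mbps × 624 s = 28080.0 Mb.
With 12% container overhead: ×1.12.
31,450 Mb = 3,931,200,000 bytes ÷ 1,073,741,824 = 3.661 GiB.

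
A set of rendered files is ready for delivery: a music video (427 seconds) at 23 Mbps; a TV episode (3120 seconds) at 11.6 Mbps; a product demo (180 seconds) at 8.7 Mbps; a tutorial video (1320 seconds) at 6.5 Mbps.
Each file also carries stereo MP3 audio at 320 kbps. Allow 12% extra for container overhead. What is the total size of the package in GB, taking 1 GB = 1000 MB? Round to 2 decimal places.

Audio: 320 kbps = 0.320 Mbps.
music video: 23.320 Mbps × 427 s × 1.12 = 11152.6 Mb
TV episode: 11.920 Mbps × 3120 s × 1.12 = 41653.2 Mb
product demo: 9.020 Mbps × 180 s × 1.12 = 1818.4 Mb
tutorial video: 6.820 Mbps × 1320 s × 1.12 = 10082.7 Mb
Total: 64706.9 Mb = 8088.4 MB.
= 8.088 GB.

8.09 GB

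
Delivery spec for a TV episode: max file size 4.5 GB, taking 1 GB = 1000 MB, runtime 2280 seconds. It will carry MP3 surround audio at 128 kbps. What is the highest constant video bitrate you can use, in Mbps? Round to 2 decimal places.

Budget: 4.5 GB = 36000.0 Mb.
Total bitrate budget: 36000.0 Mb / 2280 s = 15.789 Mbps.
Audio: 128 kbps = 0.128 Mbps.
Video: 15.789 − 0.128 = 15.661 Mbps.

15.66 Mbps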